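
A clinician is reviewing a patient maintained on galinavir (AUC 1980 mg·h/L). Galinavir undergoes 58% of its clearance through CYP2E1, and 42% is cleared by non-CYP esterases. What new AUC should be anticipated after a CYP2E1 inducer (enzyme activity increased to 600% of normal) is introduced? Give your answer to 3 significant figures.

508 mg·h/L

CYP2E1: 0.58 × 6 = 3.48
Other: 0.42 (unchanged)
CL_new/CL_old = 3.48 + 0.42 = 3.9.
New AUC = baseline ÷ relative clearance = 1980 / 3.9 = 508 mg·h/L.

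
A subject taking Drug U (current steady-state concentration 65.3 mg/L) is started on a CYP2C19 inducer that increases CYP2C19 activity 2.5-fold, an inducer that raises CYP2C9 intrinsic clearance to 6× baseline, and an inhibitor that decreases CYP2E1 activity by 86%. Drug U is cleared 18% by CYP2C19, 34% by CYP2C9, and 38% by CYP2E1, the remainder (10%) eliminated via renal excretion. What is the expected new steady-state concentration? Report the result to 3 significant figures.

24.7 mg/L

CYP2C19: 0.18 × 2.5 = 0.45
CYP2C9: 0.34 × 6 = 2.04
CYP2E1: 0.38 × 0.14 = 0.0532
Other: 0.1 (unchanged)
Relative clearance = 0.45 + 2.04 + 0.0532 + 0.1 = 2.6432.
Dividing the baseline by the relative clearance: 65.3 / 2.6432 = 24.7 mg/L.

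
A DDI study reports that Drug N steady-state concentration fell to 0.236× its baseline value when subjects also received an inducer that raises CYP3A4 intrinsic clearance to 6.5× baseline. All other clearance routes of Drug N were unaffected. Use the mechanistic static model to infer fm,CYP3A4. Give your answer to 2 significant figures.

0.59

Let fm be the CYP3A4 fraction. New clearance relative to baseline = fm × 6.5 + (1 − fm).
Steady-state concentration ratio = 1 / (new CL fraction), so new CL fraction = 1 / 0.236 = 4.237.
fm × 6.5 + 1 − fm = 4.237  ⇒  fm × (6.5 − 1) = 3.237  ⇒  fm = 0.59.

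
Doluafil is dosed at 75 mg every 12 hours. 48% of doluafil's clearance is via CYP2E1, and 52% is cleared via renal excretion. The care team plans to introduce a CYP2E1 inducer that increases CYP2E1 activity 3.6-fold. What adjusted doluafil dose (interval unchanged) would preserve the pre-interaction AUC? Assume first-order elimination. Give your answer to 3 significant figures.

CYP2E1: 0.48 × 3.6 = 1.728
Other: 0.52 (unchanged)
Relative clearance = 1.728 + 0.52 = 2.248.
Exposure is unchanged when dose changes in proportion to clearance. New dose = 75 mg × 2.248 = 169 mg.

169 mg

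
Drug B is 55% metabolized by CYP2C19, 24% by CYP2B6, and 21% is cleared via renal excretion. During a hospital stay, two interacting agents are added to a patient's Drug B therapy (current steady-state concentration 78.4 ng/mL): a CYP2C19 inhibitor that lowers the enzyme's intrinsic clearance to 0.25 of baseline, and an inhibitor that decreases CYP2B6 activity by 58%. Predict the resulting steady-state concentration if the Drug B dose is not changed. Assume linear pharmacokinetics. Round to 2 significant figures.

1.7 × 10² ng/mL

The CYP2C19 pathway (55% of clearance) is reduced to 0.25× activity: 0.55 × 0.25 = 0.1375.
The CYP2B6 pathway (24% of clearance) drops to 0.42× activity: 0.24 × 0.42 = 0.1008.
Non-CYP routes (21%) are unchanged.
Relative clearance = 0.1375 + 0.1008 + 0.21 = 0.4483.
New steady-state concentration = 78.4 / 0.4483 = 1.7 × 10² ng/mL (concentration scales inversely with clearance).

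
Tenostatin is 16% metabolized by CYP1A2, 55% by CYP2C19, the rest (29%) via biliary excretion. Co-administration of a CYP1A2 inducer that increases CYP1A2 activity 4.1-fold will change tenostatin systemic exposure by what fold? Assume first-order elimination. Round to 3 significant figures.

CYP1A2: 0.16 × 4.1 = 0.656
CYP2C19: 0.55 (unchanged)
Other: 0.29 (unchanged)
New clearance relative to baseline: 0.656 + 0.55 + 0.29 = 1.496.
Systemic exposure ratio = CL_old/CL_new = 1 / 1.496 = 0.668.

0.668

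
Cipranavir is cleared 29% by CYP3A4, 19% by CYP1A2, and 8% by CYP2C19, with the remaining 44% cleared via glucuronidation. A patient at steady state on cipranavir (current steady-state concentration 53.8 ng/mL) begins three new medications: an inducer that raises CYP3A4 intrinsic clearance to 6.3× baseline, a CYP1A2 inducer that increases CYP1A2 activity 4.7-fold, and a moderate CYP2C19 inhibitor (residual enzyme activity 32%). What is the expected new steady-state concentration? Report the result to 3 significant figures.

The CYP3A4 pathway (29% of clearance) increases to 6.3× activity: 0.29 × 6.3 = 1.827.
The CYP1A2 pathway (19% of clearance) is boosted to 4.7× activity: 0.19 × 4.7 = 0.893.
The CYP2C19 pathway (8% of clearance) drops to 0.32× activity: 0.08 × 0.32 = 0.0256.
The remaining 44% of clearance is unaffected.
Relative clearance = 1.827 + 0.893 + 0.0256 + 0.44 = 3.1856.
New steady-state concentration = 53.8 / 3.1856 = 16.9 ng/mL (concentration scales inversely with clearance).

16.9 ng/mL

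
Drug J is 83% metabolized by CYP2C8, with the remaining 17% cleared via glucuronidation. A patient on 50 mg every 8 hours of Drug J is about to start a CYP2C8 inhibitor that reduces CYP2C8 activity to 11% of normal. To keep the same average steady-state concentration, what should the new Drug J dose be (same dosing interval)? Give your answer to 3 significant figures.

The CYP2C8 pathway (83% of clearance) drops to 0.11× activity: 0.83 × 0.11 = 0.0913.
The remaining 17% of clearance is unaffected.
New clearance relative to baseline: 0.0913 + 0.17 = 0.2613.
To maintain the same steady-state level, dose must scale with clearance: new dose = 50 × 0.2613 = 13.1 mg.

13.1 mg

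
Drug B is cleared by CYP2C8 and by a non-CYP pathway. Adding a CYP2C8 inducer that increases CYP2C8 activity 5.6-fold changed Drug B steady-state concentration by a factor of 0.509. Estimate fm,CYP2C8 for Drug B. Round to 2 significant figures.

Let fm be the CYP2C8 fraction. New clearance relative to baseline = fm × 5.6 + (1 − fm).
Steady-state concentration ratio = 1 / (new CL fraction), so new CL fraction = 1 / 0.509 = 1.965.
fm × 5.6 + 1 − fm = 1.965  ⇒  fm × (5.6 − 1) = 0.9646  ⇒  fm = 0.21.

0.21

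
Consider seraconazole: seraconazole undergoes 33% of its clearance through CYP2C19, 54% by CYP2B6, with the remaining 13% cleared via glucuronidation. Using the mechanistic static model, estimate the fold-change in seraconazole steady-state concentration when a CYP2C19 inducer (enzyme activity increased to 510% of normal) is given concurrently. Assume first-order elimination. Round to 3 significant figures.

The CYP2C19 pathway (33% of clearance) increases to 5.1× activity: 0.33 × 5.1 = 1.683.
CYP2B6 (54%) and the residual 13% are unaffected.
CL_new/CL_old = 1.683 + 0.54 + 0.13 = 2.353.
Steady-state concentration ratio = CL_old/CL_new = 1 / 2.353 = 0.425.

0.425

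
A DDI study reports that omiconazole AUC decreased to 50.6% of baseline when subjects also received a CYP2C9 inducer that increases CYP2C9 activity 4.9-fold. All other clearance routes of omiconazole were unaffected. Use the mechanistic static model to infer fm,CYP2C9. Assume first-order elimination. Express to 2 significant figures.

Let x = fm,CYP2C9. Because AUC ∝ 1/CL, relative clearance rose to 1/0.506 = 1.976.
Only the CYP2C9 route changed, so 1.976 = x·4.9 + (1 − x), giving x = 0.25.

0.25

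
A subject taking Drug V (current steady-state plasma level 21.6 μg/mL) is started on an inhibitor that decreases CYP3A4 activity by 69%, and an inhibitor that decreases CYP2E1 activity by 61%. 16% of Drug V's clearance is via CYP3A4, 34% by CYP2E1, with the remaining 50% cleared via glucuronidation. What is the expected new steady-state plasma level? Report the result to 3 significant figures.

31.7 μg/mL

The CYP3A4 pathway (16% of clearance) is reduced to 0.31× activity: 0.16 × 0.31 = 0.0496.
The CYP2E1 pathway (34% of clearance) falls to 0.39× activity: 0.34 × 0.39 = 0.1326.
The remaining 50% of clearance is unaffected.
Relative clearance = 0.0496 + 0.1326 + 0.5 = 0.6822.
Steady-state plasma level ∝ 1/CL: new value = 21.6 / 0.6822 = 31.7 μg/mL.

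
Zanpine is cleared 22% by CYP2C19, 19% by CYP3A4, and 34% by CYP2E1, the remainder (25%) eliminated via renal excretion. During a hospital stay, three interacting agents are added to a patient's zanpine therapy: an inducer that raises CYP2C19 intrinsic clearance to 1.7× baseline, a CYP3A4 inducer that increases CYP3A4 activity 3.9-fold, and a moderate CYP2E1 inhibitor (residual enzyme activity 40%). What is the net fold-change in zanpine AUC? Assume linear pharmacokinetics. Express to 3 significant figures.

The CYP2C19 pathway (22% of clearance) is boosted to 1.7× activity: 0.22 × 1.7 = 0.374.
The CYP3A4 pathway (19% of clearance) is boosted to 3.9× activity: 0.19 × 3.9 = 0.741.
The CYP2E1 pathway (34% of clearance) falls to 0.4× activity: 0.34 × 0.4 = 0.136.
Non-CYP routes (25%) are unchanged.
New clearance relative to baseline: 0.374 + 0.741 + 0.136 + 0.25 = 1.501.
Net AUC ratio = 1 / 1.501 = 0.666.

0.666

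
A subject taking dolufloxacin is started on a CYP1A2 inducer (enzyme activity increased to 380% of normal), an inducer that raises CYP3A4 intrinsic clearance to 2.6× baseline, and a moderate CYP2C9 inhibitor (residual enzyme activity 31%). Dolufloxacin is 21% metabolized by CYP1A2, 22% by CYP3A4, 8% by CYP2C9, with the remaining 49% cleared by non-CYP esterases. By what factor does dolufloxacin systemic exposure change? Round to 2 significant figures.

The CYP1A2 pathway (21% of clearance) increases to 3.8× activity: 0.21 × 3.8 = 0.798.
The CYP3A4 pathway (22% of clearance) is boosted to 2.6× activity: 0.22 × 2.6 = 0.572.
The CYP2C9 pathway (8% of clearance) drops to 0.31× activity: 0.08 × 0.31 = 0.0248.
Non-CYP routes (49%) are unchanged.
Relative clearance = 0.798 + 0.572 + 0.0248 + 0.49 = 1.8848.
Net systemic exposure ratio = 1 / 1.8848 = 0.53.

0.53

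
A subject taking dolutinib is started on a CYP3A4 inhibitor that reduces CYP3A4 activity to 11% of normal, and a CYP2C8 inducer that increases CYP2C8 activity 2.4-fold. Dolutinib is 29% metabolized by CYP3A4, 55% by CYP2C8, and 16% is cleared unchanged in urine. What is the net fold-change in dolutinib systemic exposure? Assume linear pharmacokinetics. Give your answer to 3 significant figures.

0.661

The CYP3A4 pathway (29% of clearance) is reduced to 0.11× activity: 0.29 × 0.11 = 0.0319.
The CYP2C8 pathway (55% of clearance) increases to 2.4× activity: 0.55 × 2.4 = 1.32.
The remaining 16% of clearance is unaffected.
Relative clearance = 0.0319 + 1.32 + 0.16 = 1.5119.
Because systemic exposure varies inversely with clearance, the combined effect is 1 / 1.5119 = 0.661.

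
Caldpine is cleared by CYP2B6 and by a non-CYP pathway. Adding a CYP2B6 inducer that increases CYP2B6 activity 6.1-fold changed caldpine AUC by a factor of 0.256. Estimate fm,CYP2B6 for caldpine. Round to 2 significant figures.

Let fm be the CYP2B6 fraction. New clearance relative to baseline = fm × 6.1 + (1 − fm).
AUC ratio = 1 / (new CL fraction), so new CL fraction = 1 / 0.256 = 3.906.
fm × 6.1 + 1 − fm = 3.906  ⇒  fm × (6.1 − 1) = 2.906  ⇒  fm = 0.57.

0.57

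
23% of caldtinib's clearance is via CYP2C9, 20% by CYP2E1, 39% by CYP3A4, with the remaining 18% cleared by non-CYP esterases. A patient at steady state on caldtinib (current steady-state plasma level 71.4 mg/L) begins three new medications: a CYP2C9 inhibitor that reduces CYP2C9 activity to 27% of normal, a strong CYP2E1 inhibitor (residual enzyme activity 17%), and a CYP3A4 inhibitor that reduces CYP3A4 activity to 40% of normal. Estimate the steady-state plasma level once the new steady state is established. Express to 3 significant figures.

CYP2C9: 0.23 × 0.27 = 0.0621
CYP2E1: 0.2 × 0.17 = 0.034
CYP3A4: 0.39 × 0.4 = 0.156
Other: 0.18 (unchanged)
New clearance relative to baseline: 0.0621 + 0.034 + 0.156 + 0.18 = 0.4321.
New steady-state plasma level = 71.4 / 0.4321 = 165 mg/L (concentration scales inversely with clearance).

165 mg/L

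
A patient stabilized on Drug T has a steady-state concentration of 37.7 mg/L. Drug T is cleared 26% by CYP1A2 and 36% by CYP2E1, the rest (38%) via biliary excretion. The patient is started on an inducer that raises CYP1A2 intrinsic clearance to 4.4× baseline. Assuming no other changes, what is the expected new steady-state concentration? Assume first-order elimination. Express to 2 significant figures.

20 mg/L

The CYP1A2 pathway (26% of clearance) increases to 4.4× activity: 0.26 × 4.4 = 1.144.
CYP2E1 (36%) and the residual 38% are unaffected.
Relative clearance = 1.144 + 0.36 + 0.38 = 1.884.
New steady-state concentration = baseline ÷ relative clearance = 37.7 / 1.884 = 20 mg/L.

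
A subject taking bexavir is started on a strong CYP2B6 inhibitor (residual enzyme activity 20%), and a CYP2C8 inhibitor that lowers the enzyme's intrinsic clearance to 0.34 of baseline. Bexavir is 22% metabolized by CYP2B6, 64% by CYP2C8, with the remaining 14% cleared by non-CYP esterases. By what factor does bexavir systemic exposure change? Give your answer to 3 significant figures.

The CYP2B6 pathway (22% of clearance) falls to 0.2× activity: 0.22 × 0.2 = 0.044.
The CYP2C8 pathway (64% of clearance) is reduced to 0.34× activity: 0.64 × 0.34 = 0.2176.
Non-CYP routes (14%) are unchanged.
New clearance relative to baseline: 0.044 + 0.2176 + 0.14 = 0.4016.
Systemic exposure ∝ 1/CL: fold-change = 1 / 0.4016 = 2.49.

2.49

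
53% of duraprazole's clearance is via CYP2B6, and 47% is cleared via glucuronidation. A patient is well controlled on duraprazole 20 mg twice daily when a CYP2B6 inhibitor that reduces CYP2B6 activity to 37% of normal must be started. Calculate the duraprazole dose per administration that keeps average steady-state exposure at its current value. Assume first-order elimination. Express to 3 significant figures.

The CYP2B6 pathway (53% of clearance) drops to 0.37× activity: 0.53 × 0.37 = 0.1961.
Non-CYP routes (47%) are unchanged.
New clearance relative to baseline: 0.1961 + 0.47 = 0.6661.
To maintain the same steady-state level, dose must scale with clearance: new dose = 20 × 0.6661 = 13.3 mg.

13.3 mg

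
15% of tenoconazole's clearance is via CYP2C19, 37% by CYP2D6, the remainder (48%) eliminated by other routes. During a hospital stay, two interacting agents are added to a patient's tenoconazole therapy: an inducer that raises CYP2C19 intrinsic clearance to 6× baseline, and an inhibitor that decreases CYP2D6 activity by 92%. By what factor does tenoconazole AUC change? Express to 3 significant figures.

The CYP2C19 pathway (15% of clearance) increases to 6× activity: 0.15 × 6 = 0.9.
The CYP2D6 pathway (37% of clearance) falls to 0.08× activity: 0.37 × 0.08 = 0.0296.
The remaining 48% of clearance is unaffected.
CL_new/CL_old = 0.9 + 0.0296 + 0.48 = 1.4096.
Net AUC ratio = 1 / 1.4096 = 0.709.

0.709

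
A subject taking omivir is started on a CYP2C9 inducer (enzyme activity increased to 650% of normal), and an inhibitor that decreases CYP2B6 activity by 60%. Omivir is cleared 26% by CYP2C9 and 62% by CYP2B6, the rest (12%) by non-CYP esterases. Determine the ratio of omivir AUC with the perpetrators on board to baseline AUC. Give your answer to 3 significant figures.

0.486

The CYP2C9 pathway (26% of clearance) rises to 6.5× activity: 0.26 × 6.5 = 1.69.
The CYP2B6 pathway (62% of clearance) falls to 0.4× activity: 0.62 × 0.4 = 0.248.
The remaining 12% of clearance is unaffected.
New clearance relative to baseline: 1.69 + 0.248 + 0.12 = 2.058.
AUC ∝ 1/CL: fold-change = 1 / 2.058 = 0.486.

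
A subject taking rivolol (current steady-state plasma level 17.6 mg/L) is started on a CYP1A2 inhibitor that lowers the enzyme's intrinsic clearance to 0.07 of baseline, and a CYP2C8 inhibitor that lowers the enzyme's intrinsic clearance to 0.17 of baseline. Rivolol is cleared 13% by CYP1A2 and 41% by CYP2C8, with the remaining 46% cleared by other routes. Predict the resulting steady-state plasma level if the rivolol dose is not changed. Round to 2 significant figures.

CYP1A2: 0.13 × 0.07 = 0.0091
CYP2C8: 0.41 × 0.17 = 0.0697
Other: 0.46 (unchanged)
CL_new/CL_old = 0.0091 + 0.0697 + 0.46 = 0.5388.
Dividing the baseline by the relative clearance: 17.6 / 0.5388 = 33 mg/L.

33 mg/L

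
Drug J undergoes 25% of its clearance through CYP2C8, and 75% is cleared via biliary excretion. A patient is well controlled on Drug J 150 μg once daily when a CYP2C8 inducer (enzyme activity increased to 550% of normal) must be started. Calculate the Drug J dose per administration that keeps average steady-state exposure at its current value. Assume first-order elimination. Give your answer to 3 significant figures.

319 μg

CYP2C8: 0.25 × 5.5 = 1.375
Other: 0.75 (unchanged)
New clearance relative to baseline: 1.375 + 0.75 = 2.125.
To maintain the same steady-state level, dose must scale with clearance: new dose = 150 × 2.125 = 319 μg.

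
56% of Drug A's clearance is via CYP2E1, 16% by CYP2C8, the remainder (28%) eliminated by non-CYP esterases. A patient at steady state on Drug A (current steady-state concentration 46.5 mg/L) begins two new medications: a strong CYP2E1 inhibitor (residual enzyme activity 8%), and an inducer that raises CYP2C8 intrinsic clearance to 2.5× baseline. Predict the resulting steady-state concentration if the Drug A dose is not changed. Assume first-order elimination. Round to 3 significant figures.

CYP2E1: 0.56 × 0.08 = 0.0448
CYP2C8: 0.16 × 2.5 = 0.4
Other: 0.28 (unchanged)
New clearance relative to baseline: 0.0448 + 0.4 + 0.28 = 0.7248.
New steady-state concentration = 46.5 / 0.7248 = 64.2 mg/L (concentration scales inversely with clearance).

64.2 mg/L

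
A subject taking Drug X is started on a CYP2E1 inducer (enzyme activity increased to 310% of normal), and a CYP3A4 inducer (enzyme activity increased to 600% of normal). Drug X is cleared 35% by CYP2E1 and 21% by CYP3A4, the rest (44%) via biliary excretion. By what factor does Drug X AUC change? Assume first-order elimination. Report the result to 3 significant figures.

0.359

The CYP2E1 pathway (35% of clearance) is boosted to 3.1× activity: 0.35 × 3.1 = 1.085.
The CYP3A4 pathway (21% of clearance) is boosted to 6× activity: 0.21 × 6 = 1.26.
Non-CYP routes (44%) are unchanged.
Relative clearance = 1.085 + 1.26 + 0.44 = 2.785.
AUC ∝ 1/CL: fold-change = 1 / 2.785 = 0.359.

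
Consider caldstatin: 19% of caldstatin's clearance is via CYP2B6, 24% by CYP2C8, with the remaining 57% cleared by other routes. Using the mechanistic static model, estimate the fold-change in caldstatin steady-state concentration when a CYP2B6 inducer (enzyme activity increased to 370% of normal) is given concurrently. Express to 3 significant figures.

0.661

The CYP2B6 pathway (19% of clearance) increases to 3.7× activity: 0.19 × 3.7 = 0.703.
CYP2C8 (24%) and the residual 57% are unaffected.
CL_new/CL_old = 0.703 + 0.24 + 0.57 = 1.513.
Since steady-state concentration ∝ 1/CL, the ratio is 1 / 1.513 = 0.661.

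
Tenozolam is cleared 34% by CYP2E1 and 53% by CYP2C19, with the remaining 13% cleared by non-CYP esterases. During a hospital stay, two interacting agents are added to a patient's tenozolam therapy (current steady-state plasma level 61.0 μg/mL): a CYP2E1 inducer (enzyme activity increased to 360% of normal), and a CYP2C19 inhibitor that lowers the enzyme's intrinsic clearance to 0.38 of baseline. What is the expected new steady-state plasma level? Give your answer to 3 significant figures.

The CYP2E1 pathway (34% of clearance) increases to 3.6× activity: 0.34 × 3.6 = 1.224.
The CYP2C19 pathway (53% of clearance) falls to 0.38× activity: 0.53 × 0.38 = 0.2014.
The remaining 13% of clearance is unaffected.
New clearance relative to baseline: 1.224 + 0.2014 + 0.13 = 1.5554.
New steady-state plasma level = 61.0 / 1.5554 = 39.2 μg/mL (concentration scales inversely with clearance).

39.2 μg/mL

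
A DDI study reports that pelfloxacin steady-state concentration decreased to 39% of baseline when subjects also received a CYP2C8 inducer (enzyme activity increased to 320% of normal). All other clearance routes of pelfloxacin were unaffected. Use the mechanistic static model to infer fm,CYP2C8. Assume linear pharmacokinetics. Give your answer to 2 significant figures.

0.71

CL'/CL = 1 / 0.390 = 2.564
3.2·fm + (1 − fm) = 2.564
fm = (2.564 − 1) / (3.2 − 1) = 0.71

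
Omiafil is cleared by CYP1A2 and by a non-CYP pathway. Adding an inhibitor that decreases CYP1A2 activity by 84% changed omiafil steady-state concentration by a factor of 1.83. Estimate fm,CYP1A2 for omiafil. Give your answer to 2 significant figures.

CL'/CL = 1 / 1.83 = 0.5464
0.16·fm + (1 − fm) = 0.5464
fm = (0.5464 − 1) / (0.16 − 1) = 0.54

0.54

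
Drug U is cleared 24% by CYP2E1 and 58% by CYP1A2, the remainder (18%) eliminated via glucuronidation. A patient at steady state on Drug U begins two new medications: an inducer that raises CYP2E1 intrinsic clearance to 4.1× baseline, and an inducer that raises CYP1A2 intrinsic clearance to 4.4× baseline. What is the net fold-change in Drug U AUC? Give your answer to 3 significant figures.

CYP2E1: 0.24 × 4.1 = 0.984
CYP1A2: 0.58 × 4.4 = 2.552
Other: 0.18 (unchanged)
CL_new/CL_old = 0.984 + 2.552 + 0.18 = 3.716.
AUC ∝ 1/CL: fold-change = 1 / 3.716 = 0.269.

0.269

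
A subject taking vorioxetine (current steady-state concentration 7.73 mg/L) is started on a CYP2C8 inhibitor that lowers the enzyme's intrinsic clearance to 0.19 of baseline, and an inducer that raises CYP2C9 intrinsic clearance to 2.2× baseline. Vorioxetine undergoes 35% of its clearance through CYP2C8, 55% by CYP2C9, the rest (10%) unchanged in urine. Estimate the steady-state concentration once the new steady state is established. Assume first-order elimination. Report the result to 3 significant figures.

5.62 mg/L

CYP2C8: 0.35 × 0.19 = 0.0665
CYP2C9: 0.55 × 2.2 = 1.21
Other: 0.1 (unchanged)
New clearance relative to baseline: 0.0665 + 1.21 + 0.1 = 1.3765.
Dividing the baseline by the relative clearance: 7.73 / 1.3765 = 5.62 mg/L.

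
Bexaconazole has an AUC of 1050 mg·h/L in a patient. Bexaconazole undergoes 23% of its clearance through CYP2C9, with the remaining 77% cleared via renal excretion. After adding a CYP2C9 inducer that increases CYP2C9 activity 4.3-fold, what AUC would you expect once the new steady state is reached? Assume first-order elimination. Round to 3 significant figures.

The CYP2C9 pathway (23% of clearance) increases to 4.3× activity: 0.23 × 4.3 = 0.989.
Non-CYP routes (77%) are unchanged.
New clearance relative to baseline: 0.989 + 0.77 = 1.759.
New AUC = baseline ÷ relative clearance = 1050 / 1.759 = 597 mg·h/L.

597 mg·h/L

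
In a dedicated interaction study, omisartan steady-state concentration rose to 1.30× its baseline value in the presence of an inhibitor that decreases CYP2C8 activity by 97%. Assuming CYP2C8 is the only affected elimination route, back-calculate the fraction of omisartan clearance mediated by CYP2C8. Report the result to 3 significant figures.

Let fm be the CYP2C8 fraction. New clearance relative to baseline = fm × 0.03 + (1 − fm).
Steady-state concentration ratio = 1 / (new CL fraction), so new CL fraction = 1 / 1.30 = 0.7692.
fm × 0.03 + 1 − fm = 0.7692  ⇒  fm × (0.03 − 1) = −0.2308  ⇒  fm = 0.238.

0.238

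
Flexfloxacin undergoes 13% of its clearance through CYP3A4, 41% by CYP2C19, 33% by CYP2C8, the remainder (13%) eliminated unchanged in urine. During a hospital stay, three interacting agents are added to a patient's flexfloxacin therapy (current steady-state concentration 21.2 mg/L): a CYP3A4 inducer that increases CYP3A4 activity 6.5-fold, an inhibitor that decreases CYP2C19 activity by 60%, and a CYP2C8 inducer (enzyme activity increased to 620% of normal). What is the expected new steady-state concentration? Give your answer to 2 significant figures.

6.7 mg/L

The CYP3A4 pathway (13% of clearance) rises to 6.5× activity: 0.13 × 6.5 = 0.845.
The CYP2C19 pathway (41% of clearance) is reduced to 0.4× activity: 0.41 × 0.4 = 0.164.
The CYP2C8 pathway (33% of clearance) increases to 6.2× activity: 0.33 × 6.2 = 2.046.
Non-CYP routes (13%) are unchanged.
Relative clearance = 0.845 + 0.164 + 2.046 + 0.13 = 3.185.
Steady-state concentration ∝ 1/CL: new value = 21.2 / 3.185 = 6.7 mg/L.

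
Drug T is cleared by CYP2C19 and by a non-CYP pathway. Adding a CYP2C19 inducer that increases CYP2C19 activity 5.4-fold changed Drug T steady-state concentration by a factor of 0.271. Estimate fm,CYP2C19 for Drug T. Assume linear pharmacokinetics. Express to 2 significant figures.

Call the CYP2C19 fraction fm. After the interaction, CL_new/CL_old = fm × 5.4 + (1 − fm).
Steady-state concentration ratio = 1 / (new CL fraction), so new CL fraction = 1 / 0.271 = 3.69.
fm × 5.4 + 1 − fm = 3.69  ⇒  fm × (5.4 − 1) = 2.69  ⇒  fm = 0.61.

0.61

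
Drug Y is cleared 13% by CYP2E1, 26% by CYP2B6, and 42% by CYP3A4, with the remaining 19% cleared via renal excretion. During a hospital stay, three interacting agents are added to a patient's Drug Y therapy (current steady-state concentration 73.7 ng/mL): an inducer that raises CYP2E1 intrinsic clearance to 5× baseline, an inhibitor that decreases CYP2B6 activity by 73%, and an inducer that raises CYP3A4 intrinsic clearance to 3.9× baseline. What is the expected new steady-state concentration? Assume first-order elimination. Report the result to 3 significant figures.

CYP2E1: 0.13 × 5 = 0.65
CYP2B6: 0.26 × 0.27 = 0.0702
CYP3A4: 0.42 × 3.9 = 1.638
Other: 0.19 (unchanged)
Relative clearance = 0.65 + 0.0702 + 1.638 + 0.19 = 2.5482.
Steady-state concentration ∝ 1/CL: new value = 73.7 / 2.5482 = 28.9 ng/mL.

28.9 ng/mL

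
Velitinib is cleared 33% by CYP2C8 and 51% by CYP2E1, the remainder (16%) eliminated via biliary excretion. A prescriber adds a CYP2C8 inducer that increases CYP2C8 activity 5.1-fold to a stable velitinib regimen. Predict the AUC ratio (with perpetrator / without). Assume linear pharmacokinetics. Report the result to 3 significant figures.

0.425

CYP2C8: 0.33 × 5.1 = 1.683
CYP2E1: 0.51 (unchanged)
Other: 0.16 (unchanged)
New clearance relative to baseline: 1.683 + 0.51 + 0.16 = 2.353.
Since AUC ∝ 1/CL, the ratio is 1 / 2.353 = 0.425.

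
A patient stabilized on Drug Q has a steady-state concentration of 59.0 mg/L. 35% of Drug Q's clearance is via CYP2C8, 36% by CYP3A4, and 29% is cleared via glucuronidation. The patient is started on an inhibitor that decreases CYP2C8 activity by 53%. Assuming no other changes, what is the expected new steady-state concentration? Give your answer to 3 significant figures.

The CYP2C8 pathway (35% of clearance) falls to 0.47× activity: 0.35 × 0.47 = 0.1645.
CYP3A4 (36%) and the residual 29% are unaffected.
CL_new/CL_old = 0.1645 + 0.36 + 0.29 = 0.8145.
Steady-state concentration ∝ 1/CL, so new value = 59.0 / 0.8145 = 72.4 mg/L.

72.4 mg/L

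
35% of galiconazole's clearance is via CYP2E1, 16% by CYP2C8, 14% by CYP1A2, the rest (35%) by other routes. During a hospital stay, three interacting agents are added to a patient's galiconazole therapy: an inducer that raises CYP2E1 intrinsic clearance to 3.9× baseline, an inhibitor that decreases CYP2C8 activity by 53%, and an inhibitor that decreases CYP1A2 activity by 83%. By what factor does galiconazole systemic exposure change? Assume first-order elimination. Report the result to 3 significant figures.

The CYP2E1 pathway (35% of clearance) rises to 3.9× activity: 0.35 × 3.9 = 1.365.
The CYP2C8 pathway (16% of clearance) is reduced to 0.47× activity: 0.16 × 0.47 = 0.0752.
The CYP1A2 pathway (14% of clearance) falls to 0.17× activity: 0.14 × 0.17 = 0.0238.
Non-CYP routes (35%) are unchanged.
New clearance relative to baseline: 1.365 + 0.0752 + 0.0238 + 0.35 = 1.814.
Systemic exposure ∝ 1/CL: fold-change = 1 / 1.814 = 0.551.

0.551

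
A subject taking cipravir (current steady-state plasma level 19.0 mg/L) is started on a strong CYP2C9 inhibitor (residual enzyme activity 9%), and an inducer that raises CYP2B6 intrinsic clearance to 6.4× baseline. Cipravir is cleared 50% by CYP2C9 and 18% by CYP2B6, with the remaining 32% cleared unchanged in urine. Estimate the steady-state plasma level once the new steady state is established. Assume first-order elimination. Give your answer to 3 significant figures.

CYP2C9: 0.5 × 0.09 = 0.045
CYP2B6: 0.18 × 6.4 = 1.152
Other: 0.32 (unchanged)
New clearance relative to baseline: 0.045 + 1.152 + 0.32 = 1.517.
Dividing the baseline by the relative clearance: 19.0 / 1.517 = 12.5 mg/L.

12.5 mg/L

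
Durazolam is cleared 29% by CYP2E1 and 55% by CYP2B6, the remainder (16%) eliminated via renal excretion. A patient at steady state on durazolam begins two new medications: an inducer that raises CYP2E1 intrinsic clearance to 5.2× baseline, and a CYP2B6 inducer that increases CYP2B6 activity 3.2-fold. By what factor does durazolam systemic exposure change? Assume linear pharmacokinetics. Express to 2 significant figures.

The CYP2E1 pathway (29% of clearance) is boosted to 5.2× activity: 0.29 × 5.2 = 1.508.
The CYP2B6 pathway (55% of clearance) is boosted to 3.2× activity: 0.55 × 3.2 = 1.76.
Non-CYP routes (16%) are unchanged.
New clearance relative to baseline: 1.508 + 1.76 + 0.16 = 3.428.
Net systemic exposure ratio = 1 / 3.428 = 0.29.

0.29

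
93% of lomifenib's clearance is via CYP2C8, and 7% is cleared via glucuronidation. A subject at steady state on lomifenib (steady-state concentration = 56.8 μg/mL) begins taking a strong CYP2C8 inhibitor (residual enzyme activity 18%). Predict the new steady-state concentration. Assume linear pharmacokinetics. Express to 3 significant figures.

The CYP2C8 pathway (93% of clearance) falls to 0.18× activity: 0.93 × 0.18 = 0.1674.
The remaining 7% of clearance is unaffected.
CL_new/CL_old = 0.1674 + 0.07 = 0.2374.
New steady-state concentration = baseline ÷ relative clearance = 56.8 / 0.2374 = 239 μg/mL.

239 μg/mL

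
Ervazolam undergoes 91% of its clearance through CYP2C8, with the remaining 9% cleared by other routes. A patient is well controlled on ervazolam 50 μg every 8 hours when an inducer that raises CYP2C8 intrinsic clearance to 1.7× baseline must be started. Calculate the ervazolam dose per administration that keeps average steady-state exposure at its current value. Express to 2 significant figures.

82 μg

The CYP2C8 pathway (91% of clearance) rises to 1.7× activity: 0.91 × 1.7 = 1.547.
Non-CYP routes (9%) are unchanged.
Relative clearance = 1.547 + 0.09 = 1.637.
Css,avg = (dose rate)/CL, so holding Css fixed requires dose ∝ CL: 50 × 1.637 = 82 μg.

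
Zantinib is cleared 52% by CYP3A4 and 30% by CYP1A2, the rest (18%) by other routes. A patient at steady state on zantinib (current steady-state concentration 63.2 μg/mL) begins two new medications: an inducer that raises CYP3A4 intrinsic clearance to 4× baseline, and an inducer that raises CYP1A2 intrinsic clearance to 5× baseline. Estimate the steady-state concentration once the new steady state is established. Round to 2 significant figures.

17 μg/mL

The CYP3A4 pathway (52% of clearance) increases to 4× activity: 0.52 × 4 = 2.08.
The CYP1A2 pathway (30% of clearance) increases to 5× activity: 0.3 × 5 = 1.5.
Non-CYP routes (18%) are unchanged.
CL_new/CL_old = 2.08 + 1.5 + 0.18 = 3.76.
Steady-state concentration ∝ 1/CL: new value = 63.2 / 3.76 = 17 μg/mL.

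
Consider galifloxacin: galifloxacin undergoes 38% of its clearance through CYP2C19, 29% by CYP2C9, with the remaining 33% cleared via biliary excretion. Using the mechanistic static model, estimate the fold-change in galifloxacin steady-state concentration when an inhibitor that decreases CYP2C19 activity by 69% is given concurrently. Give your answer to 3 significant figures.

1.36

The CYP2C19 pathway (38% of clearance) falls to 0.31× activity: 0.38 × 0.31 = 0.1178.
CYP2C9 (29%) and the residual 33% are unaffected.
CL_new/CL_old = 0.1178 + 0.29 + 0.33 = 0.7378.
Steady-state concentration ratio = CL_old/CL_new = 1 / 0.7378 = 1.36.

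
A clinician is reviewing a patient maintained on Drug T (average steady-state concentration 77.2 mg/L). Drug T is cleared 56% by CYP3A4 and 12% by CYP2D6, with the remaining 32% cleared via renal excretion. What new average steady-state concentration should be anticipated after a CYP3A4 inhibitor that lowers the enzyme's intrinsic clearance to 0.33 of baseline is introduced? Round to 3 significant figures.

The CYP3A4 pathway (56% of clearance) drops to 0.33× activity: 0.56 × 0.33 = 0.1848.
CYP2D6 (12%) and the residual 32% are unaffected.
CL_new/CL_old = 0.1848 + 0.12 + 0.32 = 0.6248.
Average steady-state concentration ∝ 1/CL, so new value = 77.2 / 0.6248 = 124 mg/L.

124 mg/L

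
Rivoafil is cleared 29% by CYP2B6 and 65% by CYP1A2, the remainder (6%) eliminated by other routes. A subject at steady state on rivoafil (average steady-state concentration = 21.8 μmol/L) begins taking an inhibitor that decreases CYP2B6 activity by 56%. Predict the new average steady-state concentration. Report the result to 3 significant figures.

26.0 μmol/L

The CYP2B6 pathway (29% of clearance) is reduced to 0.44× activity: 0.29 × 0.44 = 0.1276.
CYP1A2 (65%) and the residual 6% are unaffected.
New clearance relative to baseline: 0.1276 + 0.65 + 0.06 = 0.8376.
New average steady-state concentration = baseline ÷ relative clearance = 21.8 / 0.8376 = 26.0 μmol/L.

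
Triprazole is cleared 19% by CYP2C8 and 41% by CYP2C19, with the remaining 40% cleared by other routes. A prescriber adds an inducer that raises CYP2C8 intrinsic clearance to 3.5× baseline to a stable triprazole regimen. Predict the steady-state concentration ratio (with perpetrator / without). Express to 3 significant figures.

CYP2C8: 0.19 × 3.5 = 0.665
CYP2C19: 0.41 (unchanged)
Other: 0.4 (unchanged)
Relative clearance = 0.665 + 0.41 + 0.4 = 1.475.
Steady-state concentration is inversely proportional to clearance, so the fold-change is 1 / 1.475 = 0.678.

0.678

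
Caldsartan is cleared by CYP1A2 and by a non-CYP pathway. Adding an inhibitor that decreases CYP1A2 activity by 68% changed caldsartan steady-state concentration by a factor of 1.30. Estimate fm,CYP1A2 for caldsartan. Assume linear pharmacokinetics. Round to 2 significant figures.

0.34

CL'/CL = 1 / 1.30 = 0.7692
0.32·fm + (1 − fm) = 0.7692
fm = (0.7692 − 1) / (0.32 − 1) = 0.34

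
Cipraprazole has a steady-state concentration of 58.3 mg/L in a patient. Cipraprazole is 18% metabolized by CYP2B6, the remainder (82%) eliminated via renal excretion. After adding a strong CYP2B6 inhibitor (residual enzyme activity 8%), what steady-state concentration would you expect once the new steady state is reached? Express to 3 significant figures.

69.9 mg/L

CYP2B6: 0.18 × 0.08 = 0.0144
Other: 0.82 (unchanged)
CL_new/CL_old = 0.0144 + 0.82 = 0.8344.
With dosing unchanged, steady-state concentration scales as 1/CL: 58.3 / 0.8344 = 69.9 mg/L.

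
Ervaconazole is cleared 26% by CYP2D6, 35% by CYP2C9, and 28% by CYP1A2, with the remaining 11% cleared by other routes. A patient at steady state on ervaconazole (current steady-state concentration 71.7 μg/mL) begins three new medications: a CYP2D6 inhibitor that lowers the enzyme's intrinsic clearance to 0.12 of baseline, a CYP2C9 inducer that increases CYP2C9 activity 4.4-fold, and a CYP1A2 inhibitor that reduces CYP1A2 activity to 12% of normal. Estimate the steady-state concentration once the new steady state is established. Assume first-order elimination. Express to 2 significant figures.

42 μg/mL

The CYP2D6 pathway (26% of clearance) drops to 0.12× activity: 0.26 × 0.12 = 0.0312.
The CYP2C9 pathway (35% of clearance) increases to 4.4× activity: 0.35 × 4.4 = 1.54.
The CYP1A2 pathway (28% of clearance) drops to 0.12× activity: 0.28 × 0.12 = 0.0336.
Non-CYP routes (11%) are unchanged.
CL_new/CL_old = 0.0312 + 1.54 + 0.0336 + 0.11 = 1.7148.
New steady-state concentration = 71.7 / 1.7148 = 42 μg/mL (concentration scales inversely with clearance).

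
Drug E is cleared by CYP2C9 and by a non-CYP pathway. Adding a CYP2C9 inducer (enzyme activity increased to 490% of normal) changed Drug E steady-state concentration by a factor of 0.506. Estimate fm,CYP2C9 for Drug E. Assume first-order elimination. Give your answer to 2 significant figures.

0.25

Call the CYP2C9 fraction fm. After the interaction, CL_new/CL_old = fm × 4.9 + (1 − fm).
Steady-state concentration ratio = 1 / (new CL fraction), so new CL fraction = 1 / 0.506 = 1.976.
fm × 4.9 + 1 − fm = 1.976  ⇒  fm × (4.9 − 1) = 0.9763  ⇒  fm = 0.25.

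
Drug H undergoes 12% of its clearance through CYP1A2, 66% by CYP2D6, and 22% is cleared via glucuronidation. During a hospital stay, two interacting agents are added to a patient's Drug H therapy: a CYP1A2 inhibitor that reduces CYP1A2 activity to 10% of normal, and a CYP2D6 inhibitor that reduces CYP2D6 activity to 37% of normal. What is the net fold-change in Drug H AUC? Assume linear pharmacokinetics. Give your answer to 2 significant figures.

2.1

The CYP1A2 pathway (12% of clearance) drops to 0.1× activity: 0.12 × 0.1 = 0.012.
The CYP2D6 pathway (66% of clearance) falls to 0.37× activity: 0.66 × 0.37 = 0.2442.
Non-CYP routes (22%) are unchanged.
Relative clearance = 0.012 + 0.2442 + 0.22 = 0.4762.
AUC ∝ 1/CL: fold-change = 1 / 0.4762 = 2.1.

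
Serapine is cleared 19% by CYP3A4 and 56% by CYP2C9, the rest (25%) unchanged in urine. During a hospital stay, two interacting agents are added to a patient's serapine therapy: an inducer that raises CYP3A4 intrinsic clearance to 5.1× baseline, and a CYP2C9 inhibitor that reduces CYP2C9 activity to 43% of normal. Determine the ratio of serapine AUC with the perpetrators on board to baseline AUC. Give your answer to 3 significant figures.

0.685

CYP3A4: 0.19 × 5.1 = 0.969
CYP2C9: 0.56 × 0.43 = 0.2408
Other: 0.25 (unchanged)
New clearance relative to baseline: 0.969 + 0.2408 + 0.25 = 1.4598.
Because AUC varies inversely with clearance, the combined effect is 1 / 1.4598 = 0.685.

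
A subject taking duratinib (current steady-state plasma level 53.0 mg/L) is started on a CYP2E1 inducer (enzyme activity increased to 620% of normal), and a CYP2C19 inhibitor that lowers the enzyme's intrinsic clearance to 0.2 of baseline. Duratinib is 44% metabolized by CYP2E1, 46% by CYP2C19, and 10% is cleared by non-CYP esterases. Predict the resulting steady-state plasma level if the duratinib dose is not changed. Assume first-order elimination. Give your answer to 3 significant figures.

18.2 mg/L

The CYP2E1 pathway (44% of clearance) rises to 6.2× activity: 0.44 × 6.2 = 2.728.
The CYP2C19 pathway (46% of clearance) drops to 0.2× activity: 0.46 × 0.2 = 0.092.
The remaining 10% of clearance is unaffected.
CL_new/CL_old = 2.728 + 0.092 + 0.1 = 2.92.
New steady-state plasma level = 53.0 / 2.92 = 18.2 mg/L (concentration scales inversely with clearance).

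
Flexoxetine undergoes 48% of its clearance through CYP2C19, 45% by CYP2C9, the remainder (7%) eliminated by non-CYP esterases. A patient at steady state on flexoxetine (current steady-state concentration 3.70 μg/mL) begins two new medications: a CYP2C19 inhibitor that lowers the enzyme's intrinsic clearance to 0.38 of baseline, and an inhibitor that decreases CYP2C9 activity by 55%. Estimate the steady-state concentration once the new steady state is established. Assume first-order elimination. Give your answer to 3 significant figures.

The CYP2C19 pathway (48% of clearance) falls to 0.38× activity: 0.48 × 0.38 = 0.1824.
The CYP2C9 pathway (45% of clearance) is reduced to 0.45× activity: 0.45 × 0.45 = 0.2025.
Non-CYP routes (7%) are unchanged.
Relative clearance = 0.1824 + 0.2025 + 0.07 = 0.4549.
New steady-state concentration = 3.70 / 0.4549 = 8.13 μg/mL (concentration scales inversely with clearance).

8.13 μg/mL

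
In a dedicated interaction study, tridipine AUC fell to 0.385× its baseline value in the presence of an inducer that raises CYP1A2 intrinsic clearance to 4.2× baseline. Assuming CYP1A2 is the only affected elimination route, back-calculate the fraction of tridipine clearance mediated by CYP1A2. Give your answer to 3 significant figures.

0.499

Write x for the fraction cleared via CYP1A2. The observed AUC change means clearance rose to 1/0.385 = 2.597 of baseline.
Setting x·4.2 + (1 − x) = 2.597 and solving: x = (2.597 − 1)/(4.2 − 1) = 0.499.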